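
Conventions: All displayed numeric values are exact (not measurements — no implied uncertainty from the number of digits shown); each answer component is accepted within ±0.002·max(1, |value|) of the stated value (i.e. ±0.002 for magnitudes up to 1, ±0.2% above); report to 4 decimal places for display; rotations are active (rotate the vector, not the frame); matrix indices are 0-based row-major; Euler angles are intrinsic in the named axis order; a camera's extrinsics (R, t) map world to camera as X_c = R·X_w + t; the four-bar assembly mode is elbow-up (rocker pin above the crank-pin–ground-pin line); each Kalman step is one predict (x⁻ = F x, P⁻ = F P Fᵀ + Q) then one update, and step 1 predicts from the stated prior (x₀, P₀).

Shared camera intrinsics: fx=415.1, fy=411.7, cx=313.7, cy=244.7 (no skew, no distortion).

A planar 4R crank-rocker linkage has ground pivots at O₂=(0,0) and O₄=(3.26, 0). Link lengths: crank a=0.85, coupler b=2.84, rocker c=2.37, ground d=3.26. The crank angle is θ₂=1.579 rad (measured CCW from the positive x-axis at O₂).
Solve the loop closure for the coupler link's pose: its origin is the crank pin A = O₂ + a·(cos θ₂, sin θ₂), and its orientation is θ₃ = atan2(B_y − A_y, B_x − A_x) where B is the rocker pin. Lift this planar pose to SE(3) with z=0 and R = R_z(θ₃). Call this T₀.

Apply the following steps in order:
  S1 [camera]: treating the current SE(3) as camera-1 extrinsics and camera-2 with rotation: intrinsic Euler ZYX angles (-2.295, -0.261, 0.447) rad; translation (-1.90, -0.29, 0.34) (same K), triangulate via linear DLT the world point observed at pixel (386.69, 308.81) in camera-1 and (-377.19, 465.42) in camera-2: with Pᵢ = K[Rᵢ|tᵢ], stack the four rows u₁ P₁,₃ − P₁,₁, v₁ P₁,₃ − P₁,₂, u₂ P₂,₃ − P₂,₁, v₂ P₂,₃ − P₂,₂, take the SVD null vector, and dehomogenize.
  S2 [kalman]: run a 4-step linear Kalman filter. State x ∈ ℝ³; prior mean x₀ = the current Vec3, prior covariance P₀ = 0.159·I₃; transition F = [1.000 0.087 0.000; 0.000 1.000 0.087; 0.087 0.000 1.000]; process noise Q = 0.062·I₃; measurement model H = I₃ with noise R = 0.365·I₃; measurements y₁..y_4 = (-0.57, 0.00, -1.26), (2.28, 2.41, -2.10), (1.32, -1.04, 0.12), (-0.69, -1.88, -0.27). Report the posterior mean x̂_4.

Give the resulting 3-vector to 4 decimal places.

result = (0.2859, -0.6376, -0.1935)

source (fourbar_fk): coupler pose = R=[0.8730 -0.4878 0.0000; 0.4878 0.8730 0.0000; 0.0000 0.0000 1.0000], t=(-0.0070, 0.8500, 0.0000)
after S1 (triangulate): (0.0004, -0.6560, 1.7820)
after S2 (kf_track): (0.2859, -0.6376, -0.1935)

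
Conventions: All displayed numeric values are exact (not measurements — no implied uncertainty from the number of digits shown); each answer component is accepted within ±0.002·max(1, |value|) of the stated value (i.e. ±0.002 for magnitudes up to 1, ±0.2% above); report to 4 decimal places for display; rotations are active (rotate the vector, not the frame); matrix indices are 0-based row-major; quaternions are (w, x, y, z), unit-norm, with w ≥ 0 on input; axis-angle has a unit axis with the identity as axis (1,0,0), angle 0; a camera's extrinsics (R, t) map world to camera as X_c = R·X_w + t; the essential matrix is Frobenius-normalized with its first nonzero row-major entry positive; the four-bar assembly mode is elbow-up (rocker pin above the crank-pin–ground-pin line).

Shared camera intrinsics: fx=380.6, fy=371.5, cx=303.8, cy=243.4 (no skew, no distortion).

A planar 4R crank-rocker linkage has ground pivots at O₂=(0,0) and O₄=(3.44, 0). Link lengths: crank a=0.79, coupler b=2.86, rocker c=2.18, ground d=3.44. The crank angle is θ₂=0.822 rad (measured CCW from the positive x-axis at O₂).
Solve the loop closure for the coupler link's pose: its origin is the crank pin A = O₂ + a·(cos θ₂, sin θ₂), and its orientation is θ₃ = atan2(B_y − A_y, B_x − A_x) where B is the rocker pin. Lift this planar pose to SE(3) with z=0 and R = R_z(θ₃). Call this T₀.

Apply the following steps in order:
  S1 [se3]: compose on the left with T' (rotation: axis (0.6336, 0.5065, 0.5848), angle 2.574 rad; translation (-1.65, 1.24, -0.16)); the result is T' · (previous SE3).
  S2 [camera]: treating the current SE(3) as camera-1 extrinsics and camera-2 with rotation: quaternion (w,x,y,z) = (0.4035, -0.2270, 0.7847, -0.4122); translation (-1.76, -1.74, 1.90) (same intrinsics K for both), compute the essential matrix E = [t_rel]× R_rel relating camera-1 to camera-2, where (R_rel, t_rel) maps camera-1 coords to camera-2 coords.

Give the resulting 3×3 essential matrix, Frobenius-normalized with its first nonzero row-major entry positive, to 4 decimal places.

matrix = [0.4417 0.3507 0.4260; 0.3913 -0.0657 -0.3740; 0.3405 -0.0407 -0.2925]

source (fourbar_fk): coupler pose = R=[0.8417 -0.5400 0.0000; 0.5400 0.8417 0.0000; 0.0000 0.0000 1.0000], t=(0.5378, 0.5787, 0.0000)
after S1 (compose_se3): R=[0.0628 0.2890 0.9553; 0.5625 -0.8009 0.2053; 0.8244 0.5245 -0.2128], t=(-1.5452, 1.5129, 0.5739)
after S2 (essential): [0.4417 0.3507 0.4260; 0.3913 -0.0657 -0.3740; 0.3405 -0.0407 -0.2925]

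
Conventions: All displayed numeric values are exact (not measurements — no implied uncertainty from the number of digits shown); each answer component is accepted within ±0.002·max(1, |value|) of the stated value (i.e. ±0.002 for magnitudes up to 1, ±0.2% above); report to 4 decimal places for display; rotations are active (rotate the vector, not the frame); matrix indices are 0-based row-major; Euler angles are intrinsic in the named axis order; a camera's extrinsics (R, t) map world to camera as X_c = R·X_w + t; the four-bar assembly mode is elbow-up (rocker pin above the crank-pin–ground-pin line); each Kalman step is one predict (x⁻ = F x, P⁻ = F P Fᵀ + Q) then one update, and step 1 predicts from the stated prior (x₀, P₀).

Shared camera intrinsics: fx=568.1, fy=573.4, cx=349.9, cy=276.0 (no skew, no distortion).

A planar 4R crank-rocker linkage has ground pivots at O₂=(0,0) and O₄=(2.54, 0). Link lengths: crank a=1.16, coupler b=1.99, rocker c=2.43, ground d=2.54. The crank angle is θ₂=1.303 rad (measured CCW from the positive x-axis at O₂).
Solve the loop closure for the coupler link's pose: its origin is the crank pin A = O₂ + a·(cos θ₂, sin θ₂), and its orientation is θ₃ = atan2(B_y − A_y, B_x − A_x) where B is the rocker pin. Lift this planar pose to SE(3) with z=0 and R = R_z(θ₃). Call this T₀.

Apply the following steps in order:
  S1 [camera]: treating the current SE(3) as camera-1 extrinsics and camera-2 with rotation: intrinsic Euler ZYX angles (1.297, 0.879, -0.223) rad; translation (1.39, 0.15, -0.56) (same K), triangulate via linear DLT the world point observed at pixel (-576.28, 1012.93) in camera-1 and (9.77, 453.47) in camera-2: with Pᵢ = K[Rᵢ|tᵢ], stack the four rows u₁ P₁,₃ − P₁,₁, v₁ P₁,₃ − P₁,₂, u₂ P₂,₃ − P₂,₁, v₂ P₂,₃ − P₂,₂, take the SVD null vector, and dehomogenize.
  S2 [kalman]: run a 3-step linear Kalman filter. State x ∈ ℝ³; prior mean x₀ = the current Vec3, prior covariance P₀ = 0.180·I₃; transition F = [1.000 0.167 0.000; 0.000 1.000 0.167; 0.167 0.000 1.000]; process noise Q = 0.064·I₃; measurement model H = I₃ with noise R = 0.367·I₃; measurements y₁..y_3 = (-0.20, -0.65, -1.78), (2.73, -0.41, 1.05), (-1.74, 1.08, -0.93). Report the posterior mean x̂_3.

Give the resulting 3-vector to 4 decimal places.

source (fourbar_fk): coupler pose = R=[0.7901 -0.6130 0.0000; 0.6130 0.7901 0.0000; 0.0000 0.0000 1.0000], t=(0.3069, 1.1187, 0.0000)
after S1 (triangulate): (-1.5558, 1.8314, 1.2543)
after S2 (kf_track): (-0.2756, 0.6464, -0.1854)

result = (-0.2756, 0.6464, -0.1854)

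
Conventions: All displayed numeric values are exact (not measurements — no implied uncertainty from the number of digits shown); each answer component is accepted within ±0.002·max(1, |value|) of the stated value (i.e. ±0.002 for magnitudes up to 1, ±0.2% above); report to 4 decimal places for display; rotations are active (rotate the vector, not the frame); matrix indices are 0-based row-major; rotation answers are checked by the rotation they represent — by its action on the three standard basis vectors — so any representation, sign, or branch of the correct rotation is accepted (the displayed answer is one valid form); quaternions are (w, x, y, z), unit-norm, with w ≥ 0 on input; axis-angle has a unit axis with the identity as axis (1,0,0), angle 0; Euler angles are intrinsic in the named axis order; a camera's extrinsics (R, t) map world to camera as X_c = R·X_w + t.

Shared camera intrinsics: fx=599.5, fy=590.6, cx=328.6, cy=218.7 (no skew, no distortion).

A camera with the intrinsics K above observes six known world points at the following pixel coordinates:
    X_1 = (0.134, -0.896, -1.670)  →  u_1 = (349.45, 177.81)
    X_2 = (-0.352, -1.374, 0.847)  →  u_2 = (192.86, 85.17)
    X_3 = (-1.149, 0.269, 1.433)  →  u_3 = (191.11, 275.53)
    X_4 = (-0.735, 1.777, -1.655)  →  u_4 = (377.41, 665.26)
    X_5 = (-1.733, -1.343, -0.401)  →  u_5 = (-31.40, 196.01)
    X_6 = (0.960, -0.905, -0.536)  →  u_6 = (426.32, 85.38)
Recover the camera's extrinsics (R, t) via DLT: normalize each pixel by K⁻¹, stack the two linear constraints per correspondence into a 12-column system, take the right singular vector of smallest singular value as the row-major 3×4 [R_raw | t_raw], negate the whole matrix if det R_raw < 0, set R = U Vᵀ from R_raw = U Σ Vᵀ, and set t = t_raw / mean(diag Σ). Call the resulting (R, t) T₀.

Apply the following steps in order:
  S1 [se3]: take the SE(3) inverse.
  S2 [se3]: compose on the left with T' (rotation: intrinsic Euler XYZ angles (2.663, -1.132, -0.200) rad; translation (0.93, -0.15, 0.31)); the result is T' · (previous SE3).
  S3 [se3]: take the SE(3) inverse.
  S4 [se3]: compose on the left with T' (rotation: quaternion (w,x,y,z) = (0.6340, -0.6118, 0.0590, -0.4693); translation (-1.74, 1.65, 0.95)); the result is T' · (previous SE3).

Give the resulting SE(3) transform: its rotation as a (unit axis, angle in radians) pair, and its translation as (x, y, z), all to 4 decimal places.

rotation (axis_angle) = ((0.6673, -0.7413, -0.0723), 3.0266), translation = (1.1798, 5.7200, 2.1455)

source (pnp_recover): camera pose = R=[0.9070 0.3646 -0.2110; -0.4121 0.8717 -0.2651; 0.0873 0.3274 0.9409], t=(-0.0600, 0.2200, 4.3601)
after S1 (invert_se3): R=[0.9070 -0.4121 0.0873; 0.3646 0.8717 0.3274; -0.2110 -0.2651 0.9409], t=(-0.2355, -1.5973, -4.0565)
after S2 (compose_se3): R=[0.5994 0.1420 -0.7877; -0.5167 -0.6830 -0.5163; -0.6113 0.7165 -0.3360], t=(4.3693, 2.2202, 1.5808)
after S3 (invert_se3): R=[0.5994 -0.5167 -0.6113; 0.1420 -0.6830 0.7165; -0.7877 -0.5163 -0.3360], t=(-0.5054, -0.2366, 5.1194)
after S4 (compose_se3): R=[-0.1059 -0.9777 -0.1812; -0.9943 0.1020 0.0304; -0.0112 0.1834 -0.9830], t=(1.1798, 5.7200, 2.1455)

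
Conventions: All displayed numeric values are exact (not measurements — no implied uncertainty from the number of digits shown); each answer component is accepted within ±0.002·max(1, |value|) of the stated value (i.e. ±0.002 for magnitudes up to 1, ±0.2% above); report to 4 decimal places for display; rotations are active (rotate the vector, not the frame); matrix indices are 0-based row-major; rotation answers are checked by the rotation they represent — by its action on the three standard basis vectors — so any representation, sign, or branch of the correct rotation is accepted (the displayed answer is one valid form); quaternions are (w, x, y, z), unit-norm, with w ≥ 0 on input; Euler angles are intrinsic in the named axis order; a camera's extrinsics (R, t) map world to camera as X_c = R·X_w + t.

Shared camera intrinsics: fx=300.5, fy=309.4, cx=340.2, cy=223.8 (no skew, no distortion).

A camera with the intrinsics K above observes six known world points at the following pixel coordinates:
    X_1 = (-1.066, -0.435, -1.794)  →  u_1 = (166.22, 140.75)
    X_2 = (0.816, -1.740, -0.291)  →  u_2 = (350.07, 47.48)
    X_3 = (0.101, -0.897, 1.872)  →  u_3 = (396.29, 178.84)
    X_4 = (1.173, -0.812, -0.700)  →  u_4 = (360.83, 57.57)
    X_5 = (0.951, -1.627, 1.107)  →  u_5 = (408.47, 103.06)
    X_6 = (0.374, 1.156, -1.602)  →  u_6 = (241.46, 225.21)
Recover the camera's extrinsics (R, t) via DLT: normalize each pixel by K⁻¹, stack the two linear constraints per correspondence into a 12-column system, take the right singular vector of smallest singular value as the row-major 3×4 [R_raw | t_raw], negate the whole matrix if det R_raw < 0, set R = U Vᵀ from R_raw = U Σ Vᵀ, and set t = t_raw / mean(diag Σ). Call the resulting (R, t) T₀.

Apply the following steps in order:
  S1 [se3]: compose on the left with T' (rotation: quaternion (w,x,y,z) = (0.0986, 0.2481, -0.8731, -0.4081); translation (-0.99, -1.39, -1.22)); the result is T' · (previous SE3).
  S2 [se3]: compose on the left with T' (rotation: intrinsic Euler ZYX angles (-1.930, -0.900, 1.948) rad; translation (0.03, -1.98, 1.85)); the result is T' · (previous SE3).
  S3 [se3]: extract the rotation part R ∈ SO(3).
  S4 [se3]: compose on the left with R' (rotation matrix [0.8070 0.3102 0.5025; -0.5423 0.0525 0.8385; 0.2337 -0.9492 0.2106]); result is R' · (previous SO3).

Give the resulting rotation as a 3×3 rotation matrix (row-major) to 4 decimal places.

rotation (matrix) = ((-0.5298, -0.7734, 0.3481), (-0.7504, 0.2363, -0.6173), (0.3951, -0.5883, -0.7055))

source (pnp_recover): camera pose = R=[0.7533 0.0955 0.6508; -0.3395 0.9039 0.2604; -0.5634 -0.4170 0.7132], t=(-0.1200, -0.4900, 4.1799)
after S1 (compose_se3): R=[-0.3151 -0.2444 -0.9170; -0.9454 0.1658 0.2807; 0.0834 0.9554 -0.2833], t=(-2.2802, 1.1789, -4.2960)
after S2 (compose_se3): R=[0.0717 -0.8898 0.4508; -0.5788 0.3309 0.7453; -0.8123 -0.3144 -0.4913], t=(4.5983, 0.0597, 1.7288)
after S3 (rot_of_se3): [0.0717 -0.8898 0.4508; -0.5788 0.3309 0.7453; -0.8123 -0.3144 -0.4913]
after S4 (compose_so3): [-0.5298 -0.7734 0.3481; -0.7504 0.2363 -0.6173; 0.3951 -0.5883 -0.7055]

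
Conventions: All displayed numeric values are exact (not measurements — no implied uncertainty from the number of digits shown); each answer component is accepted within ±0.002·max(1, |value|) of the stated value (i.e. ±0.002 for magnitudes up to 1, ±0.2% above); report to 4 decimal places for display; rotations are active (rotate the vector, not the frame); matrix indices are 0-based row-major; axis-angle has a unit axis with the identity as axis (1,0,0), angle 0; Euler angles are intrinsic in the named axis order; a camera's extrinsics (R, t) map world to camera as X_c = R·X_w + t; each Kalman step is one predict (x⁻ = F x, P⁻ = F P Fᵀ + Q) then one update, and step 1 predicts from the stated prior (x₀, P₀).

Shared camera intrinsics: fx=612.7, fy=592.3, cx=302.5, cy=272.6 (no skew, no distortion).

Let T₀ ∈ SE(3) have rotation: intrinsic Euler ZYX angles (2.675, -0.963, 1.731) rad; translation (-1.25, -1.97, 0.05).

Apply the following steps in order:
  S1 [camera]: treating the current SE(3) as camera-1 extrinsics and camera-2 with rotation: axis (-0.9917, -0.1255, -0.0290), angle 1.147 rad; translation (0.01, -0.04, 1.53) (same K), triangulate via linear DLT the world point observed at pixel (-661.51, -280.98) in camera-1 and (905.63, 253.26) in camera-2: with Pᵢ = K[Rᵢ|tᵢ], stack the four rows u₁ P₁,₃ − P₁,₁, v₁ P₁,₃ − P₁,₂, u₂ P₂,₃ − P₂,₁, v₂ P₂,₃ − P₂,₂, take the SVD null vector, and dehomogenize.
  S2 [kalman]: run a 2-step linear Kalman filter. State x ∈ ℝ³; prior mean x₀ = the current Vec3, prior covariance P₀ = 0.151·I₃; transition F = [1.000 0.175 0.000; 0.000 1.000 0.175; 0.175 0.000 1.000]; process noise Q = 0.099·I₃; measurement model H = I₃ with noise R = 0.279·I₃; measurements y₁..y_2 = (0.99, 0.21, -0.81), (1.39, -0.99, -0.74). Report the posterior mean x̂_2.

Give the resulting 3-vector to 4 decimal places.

result = (1.3734, -0.5360, -0.3539)

after S1 (triangulate): (1.9660, -0.2139, -0.0292)
after S2 (kf_track): (1.3734, -0.5360, -0.3539)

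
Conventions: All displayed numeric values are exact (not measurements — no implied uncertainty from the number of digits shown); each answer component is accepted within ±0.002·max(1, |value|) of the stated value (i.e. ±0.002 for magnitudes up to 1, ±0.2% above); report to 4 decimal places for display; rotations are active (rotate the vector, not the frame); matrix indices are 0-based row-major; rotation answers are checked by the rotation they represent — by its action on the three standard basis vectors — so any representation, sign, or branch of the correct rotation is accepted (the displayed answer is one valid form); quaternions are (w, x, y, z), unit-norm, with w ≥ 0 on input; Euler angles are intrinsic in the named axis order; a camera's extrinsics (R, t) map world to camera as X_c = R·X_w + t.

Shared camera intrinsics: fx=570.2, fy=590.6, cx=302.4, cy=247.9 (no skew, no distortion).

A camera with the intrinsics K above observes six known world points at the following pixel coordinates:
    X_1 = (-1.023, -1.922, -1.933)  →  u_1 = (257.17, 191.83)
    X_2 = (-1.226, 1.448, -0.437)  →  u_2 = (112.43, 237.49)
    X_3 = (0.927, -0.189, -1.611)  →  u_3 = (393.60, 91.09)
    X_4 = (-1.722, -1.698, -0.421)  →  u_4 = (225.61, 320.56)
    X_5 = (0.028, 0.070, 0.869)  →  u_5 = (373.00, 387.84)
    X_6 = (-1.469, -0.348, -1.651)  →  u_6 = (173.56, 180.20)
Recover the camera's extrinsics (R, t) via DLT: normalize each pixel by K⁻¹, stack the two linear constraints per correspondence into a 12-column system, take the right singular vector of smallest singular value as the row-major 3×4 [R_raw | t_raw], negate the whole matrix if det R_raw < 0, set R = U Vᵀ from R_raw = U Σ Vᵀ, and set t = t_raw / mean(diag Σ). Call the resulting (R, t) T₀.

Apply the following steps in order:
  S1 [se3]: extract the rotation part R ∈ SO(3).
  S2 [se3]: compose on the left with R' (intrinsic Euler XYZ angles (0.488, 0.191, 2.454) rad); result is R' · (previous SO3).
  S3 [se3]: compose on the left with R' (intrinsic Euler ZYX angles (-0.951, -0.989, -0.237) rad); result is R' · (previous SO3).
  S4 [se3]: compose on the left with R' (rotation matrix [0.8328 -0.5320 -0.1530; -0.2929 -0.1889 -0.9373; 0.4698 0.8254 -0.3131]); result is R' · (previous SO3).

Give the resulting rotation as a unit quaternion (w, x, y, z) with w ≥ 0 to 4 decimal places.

source (pnp_recover): camera pose = R=[0.9336 -0.2606 0.2460; -0.3090 -0.2380 0.9208; -0.1814 -0.9356 -0.3028], t=(0.3400, 0.3000, 4.8703)
after S1 (rot_of_se3): [0.9336 -0.2606 0.2460; -0.3090 -0.2380 0.9208; -0.1814 -0.9356 -0.3028]
after S2 (compose_so3): [-0.5502 0.1685 -0.8179; 0.7711 0.4785 -0.4202; 0.3205 -0.8618 -0.3931]
after S3 (compose_so3): [0.4324 0.7287 -0.5311; 0.8140 -0.5688 -0.1178; -0.3879 -0.3813 -0.8391]
after S4 (compose_so3): [-0.0136 0.9678 -0.2512; 0.0832 0.2514 0.9643; 0.9964 -0.0078 -0.0840]

rotation (quat) = (0.5371, -0.4525, -0.5807, -0.4118)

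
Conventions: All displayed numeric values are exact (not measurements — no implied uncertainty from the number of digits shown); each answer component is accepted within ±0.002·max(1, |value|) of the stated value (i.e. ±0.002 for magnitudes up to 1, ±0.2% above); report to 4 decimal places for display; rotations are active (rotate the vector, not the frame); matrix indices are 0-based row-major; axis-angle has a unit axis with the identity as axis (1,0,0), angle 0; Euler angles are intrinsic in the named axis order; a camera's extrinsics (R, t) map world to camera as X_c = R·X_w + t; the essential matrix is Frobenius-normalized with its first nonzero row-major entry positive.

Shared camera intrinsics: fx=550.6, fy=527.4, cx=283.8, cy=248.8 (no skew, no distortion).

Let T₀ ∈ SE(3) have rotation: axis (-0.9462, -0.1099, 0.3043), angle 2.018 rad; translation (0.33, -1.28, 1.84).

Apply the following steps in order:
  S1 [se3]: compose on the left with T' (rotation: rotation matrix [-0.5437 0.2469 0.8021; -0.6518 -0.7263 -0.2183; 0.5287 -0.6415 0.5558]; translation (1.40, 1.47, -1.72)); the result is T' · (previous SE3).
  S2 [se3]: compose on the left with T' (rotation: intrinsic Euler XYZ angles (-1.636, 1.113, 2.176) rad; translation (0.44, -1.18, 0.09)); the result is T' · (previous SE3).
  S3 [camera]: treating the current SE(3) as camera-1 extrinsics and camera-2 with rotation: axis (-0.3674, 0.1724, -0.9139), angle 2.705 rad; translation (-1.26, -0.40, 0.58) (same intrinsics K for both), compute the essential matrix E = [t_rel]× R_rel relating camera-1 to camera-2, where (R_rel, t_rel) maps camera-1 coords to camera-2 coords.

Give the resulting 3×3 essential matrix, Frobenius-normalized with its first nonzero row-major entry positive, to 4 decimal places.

after S1 (compose_se3): R=[-0.6090 -0.7571 0.2365; -0.7931 0.5799 -0.1860; 0.0037 -0.3008 -0.9537], t=(2.3805, 1.7829, 0.2983)
after S2 (compose_se3): R=[0.4447 -0.2903 -0.8473; -0.8892 -0.0293 -0.4567; 0.1078 0.9565 -0.2711], t=(-0.5390, 1.4149, -1.0248)
after S3 (essential): [0.0535 0.2298 0.4488; -0.3290 -0.3381 -0.2785; -0.5044 -0.1583 0.4040]

matrix = [0.0535 0.2298 0.4488; -0.3290 -0.3381 -0.2785; -0.5044 -0.1583 0.4040]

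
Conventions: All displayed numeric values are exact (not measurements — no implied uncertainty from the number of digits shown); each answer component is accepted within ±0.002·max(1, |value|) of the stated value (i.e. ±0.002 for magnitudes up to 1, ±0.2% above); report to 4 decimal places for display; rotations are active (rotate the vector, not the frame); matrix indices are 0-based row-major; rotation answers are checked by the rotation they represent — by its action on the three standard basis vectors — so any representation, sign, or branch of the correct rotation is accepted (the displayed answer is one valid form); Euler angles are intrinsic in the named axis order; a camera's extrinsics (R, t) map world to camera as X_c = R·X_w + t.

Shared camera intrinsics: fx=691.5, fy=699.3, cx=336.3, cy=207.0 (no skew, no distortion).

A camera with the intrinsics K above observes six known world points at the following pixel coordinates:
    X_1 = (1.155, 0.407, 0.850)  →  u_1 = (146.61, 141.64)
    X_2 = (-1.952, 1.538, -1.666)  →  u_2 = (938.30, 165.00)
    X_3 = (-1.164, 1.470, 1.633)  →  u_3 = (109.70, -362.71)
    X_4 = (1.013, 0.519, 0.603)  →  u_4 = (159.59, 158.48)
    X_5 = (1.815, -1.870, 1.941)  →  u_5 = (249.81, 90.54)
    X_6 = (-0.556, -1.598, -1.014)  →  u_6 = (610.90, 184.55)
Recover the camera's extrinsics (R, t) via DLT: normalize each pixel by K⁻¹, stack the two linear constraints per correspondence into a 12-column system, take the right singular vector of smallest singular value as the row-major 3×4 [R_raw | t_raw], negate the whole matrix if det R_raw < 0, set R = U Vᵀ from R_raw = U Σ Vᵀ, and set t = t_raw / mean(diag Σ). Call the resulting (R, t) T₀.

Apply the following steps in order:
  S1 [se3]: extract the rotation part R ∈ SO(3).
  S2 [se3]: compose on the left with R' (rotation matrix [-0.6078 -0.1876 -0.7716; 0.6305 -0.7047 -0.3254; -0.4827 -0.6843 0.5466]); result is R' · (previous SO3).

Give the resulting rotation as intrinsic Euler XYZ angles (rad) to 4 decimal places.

source (pnp_recover): camera pose = R=[-0.6082 -0.5984 -0.5216; 0.5804 0.1130 -0.8065; 0.5415 -0.7932 0.2786], t=(0.1002, -0.4700, 4.1600)
after S1 (rot_of_se3): [-0.6082 -0.5984 -0.5216; 0.5804 0.1130 -0.8065; 0.5415 -0.7932 0.2786]
after S2 (compose_so3): [-0.1570 0.9545 0.2534; -0.9687 -0.1989 0.1488; 0.1924 -0.2220 0.9559]

rotation (euler_xyz) = (-0.1544, 0.2561, -1.7339)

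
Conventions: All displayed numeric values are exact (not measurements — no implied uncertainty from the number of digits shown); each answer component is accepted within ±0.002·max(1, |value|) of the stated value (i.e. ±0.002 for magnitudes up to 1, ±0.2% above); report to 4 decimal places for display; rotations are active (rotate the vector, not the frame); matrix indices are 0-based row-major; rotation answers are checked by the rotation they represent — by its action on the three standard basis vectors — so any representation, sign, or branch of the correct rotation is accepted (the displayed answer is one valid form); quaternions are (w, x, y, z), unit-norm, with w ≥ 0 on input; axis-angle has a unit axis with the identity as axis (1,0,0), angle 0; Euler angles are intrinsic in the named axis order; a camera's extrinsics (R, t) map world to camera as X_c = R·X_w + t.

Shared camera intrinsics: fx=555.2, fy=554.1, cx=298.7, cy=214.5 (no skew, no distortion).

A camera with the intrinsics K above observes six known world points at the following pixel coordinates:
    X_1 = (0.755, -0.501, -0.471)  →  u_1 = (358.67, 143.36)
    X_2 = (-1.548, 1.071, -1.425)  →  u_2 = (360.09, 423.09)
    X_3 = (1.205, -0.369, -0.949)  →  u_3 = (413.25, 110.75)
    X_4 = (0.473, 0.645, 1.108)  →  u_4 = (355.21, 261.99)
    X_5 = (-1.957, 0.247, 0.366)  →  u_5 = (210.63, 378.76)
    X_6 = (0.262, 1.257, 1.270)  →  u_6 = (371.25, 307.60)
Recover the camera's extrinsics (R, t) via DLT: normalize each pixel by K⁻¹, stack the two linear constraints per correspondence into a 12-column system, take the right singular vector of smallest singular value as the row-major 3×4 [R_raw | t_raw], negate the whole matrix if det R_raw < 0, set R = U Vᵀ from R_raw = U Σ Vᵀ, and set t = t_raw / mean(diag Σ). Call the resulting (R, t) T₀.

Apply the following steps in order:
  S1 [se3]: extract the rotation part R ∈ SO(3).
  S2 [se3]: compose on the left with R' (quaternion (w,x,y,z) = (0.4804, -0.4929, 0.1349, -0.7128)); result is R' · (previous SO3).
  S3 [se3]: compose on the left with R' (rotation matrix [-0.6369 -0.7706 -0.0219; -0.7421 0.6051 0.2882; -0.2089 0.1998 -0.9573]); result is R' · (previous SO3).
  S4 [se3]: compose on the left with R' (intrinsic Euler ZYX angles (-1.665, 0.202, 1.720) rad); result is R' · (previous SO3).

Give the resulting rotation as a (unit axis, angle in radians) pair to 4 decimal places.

source (pnp_recover): camera pose = R=[0.6671 0.6785 -0.3076; -0.6340 0.7339 0.2438; 0.3911 0.0324 0.9198], t=(0.3400, 0.1900, 6.1610)
after S1 (rot_of_se3): [0.6671 0.6785 -0.3076; -0.6340 0.7339 0.2438; 0.3911 0.0324 0.9198]
after S2 (compose_so3): [-0.0594 0.3963 0.9162; -0.1172 -0.9142 0.3879; 0.9913 -0.0844 0.1008]
after S3 (compose_so3): [0.1065 0.4540 -0.8846; 0.2589 -0.8717 -0.4162; -0.9600 -0.1847 -0.2104]
after S4 (compose_so3): [0.8895 0.2847 0.3574; -0.2692 -0.3055 0.9134; 0.3692 -0.9086 -0.1950]

rotation (axis_angle) = ((-0.9567, -0.0062, -0.2909), 1.8813)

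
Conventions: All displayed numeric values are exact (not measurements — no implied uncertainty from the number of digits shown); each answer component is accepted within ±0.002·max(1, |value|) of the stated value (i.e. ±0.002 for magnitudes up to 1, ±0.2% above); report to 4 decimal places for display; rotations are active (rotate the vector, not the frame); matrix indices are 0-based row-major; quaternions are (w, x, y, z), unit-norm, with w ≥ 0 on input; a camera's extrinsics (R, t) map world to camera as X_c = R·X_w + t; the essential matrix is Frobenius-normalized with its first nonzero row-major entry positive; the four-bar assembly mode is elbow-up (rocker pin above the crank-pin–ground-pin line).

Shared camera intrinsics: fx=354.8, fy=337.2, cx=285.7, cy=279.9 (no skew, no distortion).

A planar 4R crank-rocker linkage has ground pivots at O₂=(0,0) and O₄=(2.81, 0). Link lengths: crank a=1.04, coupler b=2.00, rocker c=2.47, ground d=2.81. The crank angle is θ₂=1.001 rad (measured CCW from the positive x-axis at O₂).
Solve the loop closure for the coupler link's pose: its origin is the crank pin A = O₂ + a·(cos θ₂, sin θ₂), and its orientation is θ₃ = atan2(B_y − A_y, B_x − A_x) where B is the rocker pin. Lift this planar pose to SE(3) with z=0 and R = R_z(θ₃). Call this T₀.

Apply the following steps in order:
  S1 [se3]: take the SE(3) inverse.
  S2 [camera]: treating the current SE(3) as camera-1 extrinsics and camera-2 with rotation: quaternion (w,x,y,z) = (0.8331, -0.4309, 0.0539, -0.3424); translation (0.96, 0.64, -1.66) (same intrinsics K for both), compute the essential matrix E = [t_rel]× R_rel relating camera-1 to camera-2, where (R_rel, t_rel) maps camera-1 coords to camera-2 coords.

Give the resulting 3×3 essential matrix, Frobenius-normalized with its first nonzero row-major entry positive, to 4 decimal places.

matrix = [0.1381 -0.2770 -0.4562; 0.3014 -0.3944 0.4796; 0.2028 -0.3459 -0.2426]

source (fourbar_fk): coupler pose = R=[0.6942 -0.7198 0.0000; 0.7198 0.6942 0.0000; 0.0000 0.0000 1.0000], t=(0.5610, 0.8757, 0.0000)
after S1 (invert_se3): R=[0.6942 0.7198 0.0000; -0.7198 0.6942 -0.0000; 0.0000 0.0000 1.0000], t=(-1.0198, -0.2041, 0.0000)
after S2 (essential): [0.1381 -0.2770 -0.4562; 0.3014 -0.3944 0.4796; 0.2028 -0.3459 -0.2426]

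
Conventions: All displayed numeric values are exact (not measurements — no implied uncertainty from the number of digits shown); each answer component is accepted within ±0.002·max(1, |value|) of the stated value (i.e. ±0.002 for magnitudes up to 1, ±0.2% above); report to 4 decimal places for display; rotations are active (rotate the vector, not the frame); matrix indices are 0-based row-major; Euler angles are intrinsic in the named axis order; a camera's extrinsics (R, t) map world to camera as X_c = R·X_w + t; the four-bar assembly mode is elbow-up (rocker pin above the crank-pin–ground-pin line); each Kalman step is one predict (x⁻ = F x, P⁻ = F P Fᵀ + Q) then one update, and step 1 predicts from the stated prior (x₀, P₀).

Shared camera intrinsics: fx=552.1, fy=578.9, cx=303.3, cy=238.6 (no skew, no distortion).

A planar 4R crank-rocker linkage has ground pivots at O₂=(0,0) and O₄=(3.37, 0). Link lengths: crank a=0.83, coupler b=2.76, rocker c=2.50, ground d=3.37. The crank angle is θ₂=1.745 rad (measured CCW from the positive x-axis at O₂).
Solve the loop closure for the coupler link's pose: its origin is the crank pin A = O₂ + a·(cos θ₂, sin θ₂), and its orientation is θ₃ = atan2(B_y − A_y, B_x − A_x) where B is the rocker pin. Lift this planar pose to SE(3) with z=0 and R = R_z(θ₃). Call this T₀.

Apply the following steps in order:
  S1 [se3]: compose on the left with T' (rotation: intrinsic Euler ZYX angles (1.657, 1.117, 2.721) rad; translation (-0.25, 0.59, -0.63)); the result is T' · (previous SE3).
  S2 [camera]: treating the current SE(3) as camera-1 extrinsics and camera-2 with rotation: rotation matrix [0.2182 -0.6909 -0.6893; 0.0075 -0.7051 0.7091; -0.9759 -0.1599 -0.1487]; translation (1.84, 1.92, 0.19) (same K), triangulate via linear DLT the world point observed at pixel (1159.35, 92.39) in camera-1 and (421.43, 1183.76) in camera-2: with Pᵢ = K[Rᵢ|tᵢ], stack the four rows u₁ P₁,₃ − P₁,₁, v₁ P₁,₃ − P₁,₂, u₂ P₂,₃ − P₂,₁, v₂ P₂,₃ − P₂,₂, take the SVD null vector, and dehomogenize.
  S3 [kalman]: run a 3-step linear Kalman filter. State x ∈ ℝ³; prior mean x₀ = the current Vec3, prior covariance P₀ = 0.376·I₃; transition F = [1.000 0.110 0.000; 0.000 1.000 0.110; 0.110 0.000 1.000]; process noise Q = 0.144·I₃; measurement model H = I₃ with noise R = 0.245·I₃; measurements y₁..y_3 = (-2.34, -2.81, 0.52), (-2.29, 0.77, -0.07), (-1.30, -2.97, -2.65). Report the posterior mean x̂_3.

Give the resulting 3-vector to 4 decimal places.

source (fourbar_fk): coupler pose = R=[0.8602 -0.5100 0.0000; 0.5100 0.8602 0.0000; 0.0000 0.0000 1.0000], t=(-0.1439, 0.8174, 0.0000)
after S1 (compose_se3): R=[0.4153 0.7744 0.4774; 0.6022 0.1593 -0.7823; -0.6818 0.6124 -0.4002], t=(0.4730, 0.8903, -0.3544)
after S2 (triangulate): (-1.1357, 1.2151, 0.7856)
after S3 (kf_track): (-1.8157, -1.7145, -1.5105)

result = (-1.8157, -1.7145, -1.5105)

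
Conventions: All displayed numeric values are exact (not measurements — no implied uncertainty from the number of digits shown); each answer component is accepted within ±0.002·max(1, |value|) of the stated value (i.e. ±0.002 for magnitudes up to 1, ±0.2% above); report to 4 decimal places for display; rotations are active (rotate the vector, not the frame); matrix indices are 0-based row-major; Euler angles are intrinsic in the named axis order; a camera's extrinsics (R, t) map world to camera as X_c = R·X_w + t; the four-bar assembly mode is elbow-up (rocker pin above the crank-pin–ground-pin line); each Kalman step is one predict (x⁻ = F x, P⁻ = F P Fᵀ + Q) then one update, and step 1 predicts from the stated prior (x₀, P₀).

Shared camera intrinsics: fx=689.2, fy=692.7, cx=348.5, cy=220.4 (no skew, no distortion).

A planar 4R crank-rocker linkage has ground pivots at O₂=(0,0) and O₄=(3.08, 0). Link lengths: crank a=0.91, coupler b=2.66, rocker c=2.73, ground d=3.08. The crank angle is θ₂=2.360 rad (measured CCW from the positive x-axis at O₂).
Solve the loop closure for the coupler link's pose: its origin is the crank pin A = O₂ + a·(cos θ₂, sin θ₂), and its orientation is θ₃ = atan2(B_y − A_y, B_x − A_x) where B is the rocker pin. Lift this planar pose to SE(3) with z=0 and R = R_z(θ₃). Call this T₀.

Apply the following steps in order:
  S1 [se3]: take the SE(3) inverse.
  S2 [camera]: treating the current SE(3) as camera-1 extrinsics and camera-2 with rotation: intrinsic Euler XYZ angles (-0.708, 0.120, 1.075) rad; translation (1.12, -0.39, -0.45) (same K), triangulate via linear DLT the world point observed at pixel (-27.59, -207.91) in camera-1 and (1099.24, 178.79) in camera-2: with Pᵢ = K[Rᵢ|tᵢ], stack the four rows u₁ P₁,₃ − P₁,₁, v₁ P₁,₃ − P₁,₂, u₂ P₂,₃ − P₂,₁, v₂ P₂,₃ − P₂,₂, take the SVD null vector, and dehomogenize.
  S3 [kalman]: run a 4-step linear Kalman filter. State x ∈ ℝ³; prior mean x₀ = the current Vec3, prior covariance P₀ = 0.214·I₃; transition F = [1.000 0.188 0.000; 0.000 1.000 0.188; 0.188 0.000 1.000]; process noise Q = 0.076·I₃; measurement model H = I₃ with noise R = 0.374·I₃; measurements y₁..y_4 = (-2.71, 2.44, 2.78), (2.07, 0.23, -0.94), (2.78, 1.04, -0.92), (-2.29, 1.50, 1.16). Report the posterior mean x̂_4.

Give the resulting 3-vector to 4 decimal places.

result = (-0.0811, 1.1370, 0.5849)

source (fourbar_fk): coupler pose = R=[0.8043 -0.5942 0.0000; 0.5942 0.8043 0.0000; 0.0000 0.0000 1.0000], t=(-0.6459, 0.6410, 0.0000)
after S1 (invert_se3): R=[0.8043 0.5942 0.0000; -0.5942 0.8043 0.0000; 0.0000 0.0000 1.0000], t=(0.1386, -0.8994, 0.0000)
after S2 (triangulate): (-0.7704, -0.7901, 1.7419)
after S3 (kf_track): (-0.0811, 1.1370, 0.5849)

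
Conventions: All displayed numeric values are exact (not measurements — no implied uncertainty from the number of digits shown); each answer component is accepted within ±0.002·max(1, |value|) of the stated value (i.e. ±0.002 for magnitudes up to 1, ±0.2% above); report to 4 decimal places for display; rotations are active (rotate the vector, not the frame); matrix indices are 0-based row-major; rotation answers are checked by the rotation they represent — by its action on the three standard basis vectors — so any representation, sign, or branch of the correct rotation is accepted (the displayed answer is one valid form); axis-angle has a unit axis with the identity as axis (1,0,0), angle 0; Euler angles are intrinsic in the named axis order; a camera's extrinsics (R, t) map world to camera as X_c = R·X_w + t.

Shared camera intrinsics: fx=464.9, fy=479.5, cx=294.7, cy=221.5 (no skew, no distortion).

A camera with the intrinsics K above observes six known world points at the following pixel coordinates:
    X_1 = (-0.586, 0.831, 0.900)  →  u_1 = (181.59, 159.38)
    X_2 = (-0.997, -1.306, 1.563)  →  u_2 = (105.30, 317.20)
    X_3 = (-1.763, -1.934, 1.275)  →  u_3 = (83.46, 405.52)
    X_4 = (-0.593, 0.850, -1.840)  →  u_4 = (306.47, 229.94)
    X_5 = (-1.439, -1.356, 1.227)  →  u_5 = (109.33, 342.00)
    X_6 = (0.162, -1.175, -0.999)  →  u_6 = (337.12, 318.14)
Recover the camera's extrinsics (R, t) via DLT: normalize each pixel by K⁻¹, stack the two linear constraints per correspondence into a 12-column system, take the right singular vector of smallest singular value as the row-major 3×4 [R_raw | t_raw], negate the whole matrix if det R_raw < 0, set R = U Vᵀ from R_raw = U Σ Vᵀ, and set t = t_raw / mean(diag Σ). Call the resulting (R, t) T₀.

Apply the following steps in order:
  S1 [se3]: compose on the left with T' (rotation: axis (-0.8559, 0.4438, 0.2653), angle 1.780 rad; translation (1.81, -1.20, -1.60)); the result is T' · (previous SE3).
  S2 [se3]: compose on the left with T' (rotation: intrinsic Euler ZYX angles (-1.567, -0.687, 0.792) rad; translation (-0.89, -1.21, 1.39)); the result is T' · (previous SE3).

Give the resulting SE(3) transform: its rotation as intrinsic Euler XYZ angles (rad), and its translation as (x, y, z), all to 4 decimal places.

rotation (euler_xyz) = (-1.8393, -1.2574, 2.9177), translation = (3.9315, -1.9303, 4.5248)

source (pnp_recover): camera pose = R=[0.7716 -0.1409 -0.6203; -0.4301 -0.8341 -0.3455; -0.4687 0.5334 -0.7042], t=(-0.3600, -0.0401, 6.0296)
after S1 (compose_se3): R=[0.7564 0.5890 -0.2845; -0.6258 0.5252 -0.5766; -0.1902 0.6142 0.7659], t=(2.5593, 4.7764, -2.0564)
after S2 (compose_se3): R=[-0.3006 -0.0684 -0.9513; -0.9532 0.0551 0.2972; 0.0321 0.9961 -0.0818], t=(3.9315, -1.9303, 4.5248)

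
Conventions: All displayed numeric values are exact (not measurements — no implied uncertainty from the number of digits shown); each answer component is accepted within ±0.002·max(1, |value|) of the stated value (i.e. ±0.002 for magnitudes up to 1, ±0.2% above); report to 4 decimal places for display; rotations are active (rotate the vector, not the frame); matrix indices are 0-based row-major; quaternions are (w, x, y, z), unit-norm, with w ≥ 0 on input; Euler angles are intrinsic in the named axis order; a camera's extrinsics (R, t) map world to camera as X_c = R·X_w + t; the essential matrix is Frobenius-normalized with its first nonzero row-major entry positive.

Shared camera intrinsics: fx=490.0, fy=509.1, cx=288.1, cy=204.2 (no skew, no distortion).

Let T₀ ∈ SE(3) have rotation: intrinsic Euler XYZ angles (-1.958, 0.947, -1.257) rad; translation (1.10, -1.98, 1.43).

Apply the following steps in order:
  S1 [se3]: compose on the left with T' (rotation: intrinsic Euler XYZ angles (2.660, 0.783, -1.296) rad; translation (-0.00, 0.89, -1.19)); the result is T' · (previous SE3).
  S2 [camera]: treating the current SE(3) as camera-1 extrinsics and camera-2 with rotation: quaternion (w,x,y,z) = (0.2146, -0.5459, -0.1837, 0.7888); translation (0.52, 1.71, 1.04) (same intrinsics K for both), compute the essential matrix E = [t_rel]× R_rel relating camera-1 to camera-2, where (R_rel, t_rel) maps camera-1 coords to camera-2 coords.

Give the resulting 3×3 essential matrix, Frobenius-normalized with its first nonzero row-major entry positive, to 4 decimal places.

matrix = [0.5376 -0.3402 -0.2498; 0.2327 0.4725 0.1755; -0.3801 -0.2768 -0.0601]

after S1 (compose_se3): R=[0.8095 -0.4563 0.3695; -0.1410 0.4598 0.8768; -0.5700 -0.7618 0.3078], t=(-0.1305, 1.3098, -3.8323)
after S2 (essential): [0.5376 -0.3402 -0.2498; 0.2327 0.4725 0.1755; -0.3801 -0.2768 -0.0601]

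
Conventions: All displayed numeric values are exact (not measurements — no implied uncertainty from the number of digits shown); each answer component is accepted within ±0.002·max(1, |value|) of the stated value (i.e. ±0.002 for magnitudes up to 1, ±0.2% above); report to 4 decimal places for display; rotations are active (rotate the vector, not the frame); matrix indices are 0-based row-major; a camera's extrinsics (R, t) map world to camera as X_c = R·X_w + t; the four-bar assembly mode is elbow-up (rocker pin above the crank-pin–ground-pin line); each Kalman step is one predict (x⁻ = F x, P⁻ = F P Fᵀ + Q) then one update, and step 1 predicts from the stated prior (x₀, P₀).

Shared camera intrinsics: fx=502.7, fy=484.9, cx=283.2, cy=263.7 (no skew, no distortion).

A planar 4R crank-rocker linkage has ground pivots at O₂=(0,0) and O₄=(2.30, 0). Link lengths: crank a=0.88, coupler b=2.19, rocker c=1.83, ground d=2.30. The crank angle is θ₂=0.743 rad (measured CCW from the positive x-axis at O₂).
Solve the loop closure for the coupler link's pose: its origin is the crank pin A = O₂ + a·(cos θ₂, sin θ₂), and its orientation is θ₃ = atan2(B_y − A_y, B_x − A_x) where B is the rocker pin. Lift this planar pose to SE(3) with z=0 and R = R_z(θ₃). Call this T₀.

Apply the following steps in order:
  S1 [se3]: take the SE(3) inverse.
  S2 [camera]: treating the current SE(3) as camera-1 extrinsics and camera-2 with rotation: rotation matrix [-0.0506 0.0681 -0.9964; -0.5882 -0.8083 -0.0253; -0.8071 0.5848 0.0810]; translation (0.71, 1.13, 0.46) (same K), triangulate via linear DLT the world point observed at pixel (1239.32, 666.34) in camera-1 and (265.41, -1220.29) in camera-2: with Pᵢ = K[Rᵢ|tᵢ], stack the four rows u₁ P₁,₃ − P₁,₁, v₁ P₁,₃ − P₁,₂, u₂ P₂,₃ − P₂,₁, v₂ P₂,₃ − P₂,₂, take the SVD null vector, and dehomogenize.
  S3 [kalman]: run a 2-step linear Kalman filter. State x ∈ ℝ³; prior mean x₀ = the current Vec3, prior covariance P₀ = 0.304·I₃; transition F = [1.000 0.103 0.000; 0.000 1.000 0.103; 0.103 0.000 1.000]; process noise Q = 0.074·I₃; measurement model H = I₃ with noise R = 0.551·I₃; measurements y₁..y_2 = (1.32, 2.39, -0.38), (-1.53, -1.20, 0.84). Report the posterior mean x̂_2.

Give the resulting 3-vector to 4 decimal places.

source (fourbar_fk): coupler pose = R=[0.8281 -0.5605 0.0000; 0.5605 0.8281 0.0000; 0.0000 0.0000 1.0000], t=(0.6481, 0.5953, 0.0000)
after S1 (invert_se3): R=[0.8281 0.5605 0.0000; -0.5605 0.8281 0.0000; 0.0000 0.0000 1.0000], t=(-0.8704, -0.1298, 0.0000)
after S2 (triangulate): (1.5205, 1.9741, 0.7862)
after S3 (kf_track): (0.5213, 0.9235, 0.4891)

result = (0.5213, 0.9235, 0.4891)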